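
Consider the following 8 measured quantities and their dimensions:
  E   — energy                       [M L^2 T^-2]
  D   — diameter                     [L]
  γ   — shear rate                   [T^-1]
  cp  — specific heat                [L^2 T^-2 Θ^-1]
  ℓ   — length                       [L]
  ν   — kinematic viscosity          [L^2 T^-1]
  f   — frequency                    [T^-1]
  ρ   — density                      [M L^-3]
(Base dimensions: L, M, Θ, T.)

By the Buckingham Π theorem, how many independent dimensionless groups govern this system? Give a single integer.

4

Exponent matrix [L,M,Θ,T] × [E,D,γ,cp,ℓ,ν,f,ρ]:
  L: [ 2  1  0  2  1  2  0 -3]
  M: [ 1  0  0  0  0  0  0  1]
  Θ: [ 0  0  0 -1  0  0  0  0]
  T: [-2  0 -1 -2  0 -1 -1  0]
Row reduction gives pivot columns E,D,γ,cp; rank = 4
n=8, r=4 ⇒ 4 dimensionless groups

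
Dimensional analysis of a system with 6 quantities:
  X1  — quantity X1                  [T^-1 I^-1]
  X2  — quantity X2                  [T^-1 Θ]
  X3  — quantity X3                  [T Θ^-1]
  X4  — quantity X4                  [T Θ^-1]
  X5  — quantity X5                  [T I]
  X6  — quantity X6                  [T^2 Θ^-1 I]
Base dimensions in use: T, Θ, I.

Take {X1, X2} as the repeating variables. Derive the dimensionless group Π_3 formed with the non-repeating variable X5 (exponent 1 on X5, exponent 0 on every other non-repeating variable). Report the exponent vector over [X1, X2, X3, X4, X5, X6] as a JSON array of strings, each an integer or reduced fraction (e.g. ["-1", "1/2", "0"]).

Exponent matrix [T,Θ,I] × [X1,X2,X3,X4,X5,X6]:
  T: [-1 -1  1  1  1  2]
  Θ: [ 0  1 -1 -1  0 -1]
  I: [-1  0  0  0  1  1]
Echelon form has 2 nonzero rows (pivots: X1,X2)
Pivot set = {X1,X2}, free = {X3,X4,X5,X6}
RREF:
  r0: [   1    0    0    0   -1   -1]
  r1: [   0    1   -1   -1    0   -1]
  r2: [   0    0    0    0    0    0]
Fix exponent of X5 at 1, X3 at 0, X4 at 0, X6 at 0; solve each RREF row for its pivot's exponent:
  r0: exp(X1) + (-1)·1 = 0 ⇒ exp(X1) = 1
  r1: exp(X2) + (0)·1 = 0 ⇒ exp(X2) = 0
Π_3 = X1 · X5

["1", "0", "0", "0", "1", "0"]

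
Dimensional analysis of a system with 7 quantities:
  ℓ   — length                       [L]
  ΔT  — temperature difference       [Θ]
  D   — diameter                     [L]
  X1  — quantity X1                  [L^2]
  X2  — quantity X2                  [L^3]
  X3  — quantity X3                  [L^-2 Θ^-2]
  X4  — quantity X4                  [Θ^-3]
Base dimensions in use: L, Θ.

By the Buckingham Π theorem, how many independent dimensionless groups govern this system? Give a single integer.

5

Write exponents as rows L,Θ / cols ℓ,ΔT,D,X1,X2,X3,X4:
  L: [ 1  0  1  2  3 -2  0]
  Θ: [ 0  1  0  0  0 -2 -3]
RREF → pivots at {ℓ,ΔT} ⇒ r = 2
7 vars − rank 2 = 5 Π groups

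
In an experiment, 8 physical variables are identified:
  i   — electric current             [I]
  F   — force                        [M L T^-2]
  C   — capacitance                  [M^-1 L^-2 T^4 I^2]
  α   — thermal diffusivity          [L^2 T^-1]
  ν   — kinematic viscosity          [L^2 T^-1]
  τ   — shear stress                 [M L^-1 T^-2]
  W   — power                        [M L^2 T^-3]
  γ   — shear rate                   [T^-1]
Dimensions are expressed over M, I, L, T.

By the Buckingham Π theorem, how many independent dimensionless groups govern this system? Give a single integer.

4

Exponent matrix [M,I,L,T] × [i,F,C,α,ν,τ,W,γ]:
  M: [ 0  1 -1  0  0  1  1  0]
  I: [ 1  0  2  0  0  0  0  0]
  L: [ 0  1 -2  2  2 -1  2  0]
  T: [ 0 -2  4 -1 -1 -2 -3 -1]
RREF → pivots at {i,F,C,α} ⇒ r = 4
8 vars − rank 4 = 4 Π groups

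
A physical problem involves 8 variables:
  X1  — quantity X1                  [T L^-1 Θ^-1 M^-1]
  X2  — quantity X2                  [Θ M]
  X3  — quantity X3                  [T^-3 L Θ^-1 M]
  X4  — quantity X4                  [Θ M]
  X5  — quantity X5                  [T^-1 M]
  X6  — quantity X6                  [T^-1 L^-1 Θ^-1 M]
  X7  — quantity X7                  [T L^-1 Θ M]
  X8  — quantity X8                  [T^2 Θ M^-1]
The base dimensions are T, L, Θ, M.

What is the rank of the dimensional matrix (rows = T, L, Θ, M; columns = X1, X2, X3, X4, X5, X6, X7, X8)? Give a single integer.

Write exponents as rows T,L,Θ,M / cols X1,X2,X3,X4,X5,X6,X7,X8:
  T: [ 1  0 -3  0 -1 -1  1  2]
  L: [-1  0  1  0  0 -1 -1  0]
  Θ: [-1  1 -1  1  0 -1  1  1]
  M: [-1  1  1  1  1  1  1 -1]
Echelon form has 3 nonzero rows (pivots: X1,X2,X3)

3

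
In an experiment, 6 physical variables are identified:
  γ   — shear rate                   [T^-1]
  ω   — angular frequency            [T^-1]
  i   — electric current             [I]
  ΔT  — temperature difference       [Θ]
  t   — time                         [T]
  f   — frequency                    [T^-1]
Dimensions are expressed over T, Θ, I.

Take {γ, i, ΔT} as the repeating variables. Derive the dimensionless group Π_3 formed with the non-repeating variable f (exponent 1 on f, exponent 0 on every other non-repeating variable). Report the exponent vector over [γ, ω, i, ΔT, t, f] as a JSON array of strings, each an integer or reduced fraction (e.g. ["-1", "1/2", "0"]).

["-1", "0", "0", "0", "0", "1"]

Write exponents as rows T,Θ,I / cols γ,ω,i,ΔT,t,f:
  T: [-1 -1  0  0  1 -1]
  Θ: [ 0  0  0  1  0  0]
  I: [ 0  0  1  0  0  0]
Echelon form has 3 nonzero rows (pivots: γ,i,ΔT)
Pivot set = {γ,i,ΔT}, free = {ω,t,f}
RREF:
  r0: [   1    1    0    0   -1    1]
  r1: [   0    0    1    0    0    0]
  r2: [   0    0    0    1    0    0]
Fix exponent of f at 1, ω at 0, t at 0; solve each RREF row for its pivot's exponent:
  r0: exp(γ) + (1)·1 = 0 ⇒ exp(γ) = -1
  r1: exp(i) + (0)·1 = 0 ⇒ exp(i) = 0
  r2: exp(ΔT) + (0)·1 = 0 ⇒ exp(ΔT) = 0
Π_3 = γ^-1 · f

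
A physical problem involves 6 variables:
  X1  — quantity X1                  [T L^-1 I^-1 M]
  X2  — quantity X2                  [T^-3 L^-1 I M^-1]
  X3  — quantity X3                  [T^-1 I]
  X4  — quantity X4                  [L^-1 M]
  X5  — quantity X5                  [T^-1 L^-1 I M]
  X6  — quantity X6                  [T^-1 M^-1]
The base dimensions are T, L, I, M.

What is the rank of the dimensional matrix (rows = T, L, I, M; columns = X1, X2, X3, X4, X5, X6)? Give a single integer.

3

Write exponents as rows T,L,I,M / cols X1,X2,X3,X4,X5,X6:
  T: [ 1 -3 -1  0 -1 -1]
  L: [-1 -1  0 -1 -1  0]
  I: [-1  1  1  0  1  0]
  M: [ 1 -1  0  1  1 -1]
Row reduction gives pivot columns X1,X2,X3; rank = 3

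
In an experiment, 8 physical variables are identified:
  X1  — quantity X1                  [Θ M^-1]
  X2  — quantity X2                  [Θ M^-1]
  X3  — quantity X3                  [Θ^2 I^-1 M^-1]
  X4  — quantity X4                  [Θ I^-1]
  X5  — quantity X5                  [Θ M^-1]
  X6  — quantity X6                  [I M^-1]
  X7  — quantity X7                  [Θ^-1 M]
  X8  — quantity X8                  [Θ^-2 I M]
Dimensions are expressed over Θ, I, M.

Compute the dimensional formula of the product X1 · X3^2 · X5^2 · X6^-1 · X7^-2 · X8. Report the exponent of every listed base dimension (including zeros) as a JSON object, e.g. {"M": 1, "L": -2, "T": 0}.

Dimensional matrix (Θ×I×M by X1×X2×X3×X4×X5×X6×X7×X8):
  Θ: [ 1  1  2  1  1  0 -1 -2]
  I: [ 0  0 -1 -1  0  1  0  1]
  M: [-1 -1 -1  0 -1 -1  1  1]
  [Θ]: (1)·1+(2)·2+(2)·1+(-1)·0+(-2)·-1+(1)·-2 = 7
  [I]: (1)·0+(2)·-1+(2)·0+(-1)·1+(-2)·0+(1)·1 = -2
  [M]: (1)·-1+(2)·-1+(2)·-1+(-1)·-1+(-2)·1+(1)·1 = -5
⇒ Θ^7 I^-2 M^-5

{"Θ": 7, "I": -2, "M": -5}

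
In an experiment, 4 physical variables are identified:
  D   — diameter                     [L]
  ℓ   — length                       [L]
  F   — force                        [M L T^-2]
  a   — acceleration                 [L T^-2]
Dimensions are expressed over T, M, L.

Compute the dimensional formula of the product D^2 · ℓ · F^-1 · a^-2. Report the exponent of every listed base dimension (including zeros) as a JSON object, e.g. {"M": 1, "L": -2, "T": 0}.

{"T": 6, "M": -1, "L": 0}

Exponent matrix [T,M,L] × [D,ℓ,F,a]:
  T: [ 0  0 -2 -2]
  M: [ 0  0  1  0]
  L: [ 1  1  1  1]
  [T]: (2)·0+(1)·0+(-1)·-2+(-2)·-2 = 6
  [M]: (2)·0+(1)·0+(-1)·1+(-2)·0 = -1
  [L]: (2)·1+(1)·1+(-1)·1+(-2)·1 = 0
⇒ T^6 M^-1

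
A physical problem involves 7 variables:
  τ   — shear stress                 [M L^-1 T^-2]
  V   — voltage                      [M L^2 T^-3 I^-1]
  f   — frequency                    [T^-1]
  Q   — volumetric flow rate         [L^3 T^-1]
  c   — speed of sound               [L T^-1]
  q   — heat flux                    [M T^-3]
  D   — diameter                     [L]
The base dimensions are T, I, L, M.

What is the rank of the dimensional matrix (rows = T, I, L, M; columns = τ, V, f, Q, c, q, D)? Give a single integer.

4

Exponent matrix [T,I,L,M] × [τ,V,f,Q,c,q,D]:
  T: [-2 -3 -1 -1 -1 -3  0]
  I: [ 0 -1  0  0  0  0  0]
  L: [-1  2  0  3  1  0  1]
  M: [ 1  1  0  0  0  1  0]
Echelon form has 4 nonzero rows (pivots: τ,V,f,Q)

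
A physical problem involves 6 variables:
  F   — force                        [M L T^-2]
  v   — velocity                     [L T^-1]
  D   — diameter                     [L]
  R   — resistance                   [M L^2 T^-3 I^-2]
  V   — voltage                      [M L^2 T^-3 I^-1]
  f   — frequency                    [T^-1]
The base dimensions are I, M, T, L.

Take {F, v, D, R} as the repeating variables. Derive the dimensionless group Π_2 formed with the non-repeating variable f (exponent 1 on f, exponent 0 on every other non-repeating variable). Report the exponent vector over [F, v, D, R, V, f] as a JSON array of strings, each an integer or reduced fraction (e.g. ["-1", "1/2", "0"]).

Dimensional matrix (I×M×T×L by F×v×D×R×V×f):
  I: [ 0  0  0 -2 -1  0]
  M: [ 1  0  0  1  1  0]
  T: [-2 -1  0 -3 -3 -1]
  L: [ 1  1  1  2  2  0]
Echelon form has 4 nonzero rows (pivots: F,v,D,R)
Pivot set = {F,v,D,R}, free = {V,f}
RREF:
  r0: [   1    0    0    0  1/2    0]
  r1: [   0    1    0    0  1/2    1]
  r2: [   0    0    1    0    0   -1]
  r3: [   0    0    0    1  1/2    0]
Fix exponent of f at 1, V at 0; solve each RREF row for its pivot's exponent:
  r0: exp(F) + (0)·1 = 0 ⇒ exp(F) = 0
  r1: exp(v) + (1)·1 = 0 ⇒ exp(v) = -1
  r2: exp(D) + (-1)·1 = 0 ⇒ exp(D) = 1
  r3: exp(R) + (0)·1 = 0 ⇒ exp(R) = 0
Π_2 = v^-1 · D · f

["0", "-1", "1", "0", "0", "1"]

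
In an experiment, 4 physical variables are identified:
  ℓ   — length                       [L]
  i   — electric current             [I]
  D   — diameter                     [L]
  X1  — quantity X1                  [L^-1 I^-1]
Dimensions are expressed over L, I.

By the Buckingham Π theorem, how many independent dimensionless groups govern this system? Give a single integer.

2

Exponent matrix [L,I] × [ℓ,i,D,X1]:
  L: [ 1  0  1 -1]
  I: [ 0  1  0 -1]
Row reduction gives pivot columns ℓ,i; rank = 2
Π count = n − r = 4 − 2 = 2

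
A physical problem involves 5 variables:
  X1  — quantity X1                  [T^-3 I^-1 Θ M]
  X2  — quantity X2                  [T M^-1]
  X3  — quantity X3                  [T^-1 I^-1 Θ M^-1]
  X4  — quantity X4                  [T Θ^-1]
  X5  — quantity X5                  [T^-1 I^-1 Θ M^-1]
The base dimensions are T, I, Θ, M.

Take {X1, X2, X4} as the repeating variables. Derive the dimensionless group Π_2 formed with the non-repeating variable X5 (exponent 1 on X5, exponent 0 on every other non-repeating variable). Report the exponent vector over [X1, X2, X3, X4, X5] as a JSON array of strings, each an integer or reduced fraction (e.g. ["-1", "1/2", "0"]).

Exponent matrix [T,I,Θ,M] × [X1,X2,X3,X4,X5]:
  T: [-3  1 -1  1 -1]
  I: [-1  0 -1  0 -1]
  Θ: [ 1  0  1 -1  1]
  M: [ 1 -1 -1  0 -1]
Echelon form has 3 nonzero rows (pivots: X1,X2,X4)
Pivot set = {X1,X2,X4}, free = {X3,X5}
RREF:
  r0: [   1    0    1    0    1]
  r1: [   0    1    2    0    2]
  r2: [   0    0    0    1    0]
  r3: [   0    0    0    0    0]
Fix exponent of X5 at 1, X3 at 0; solve each RREF row for its pivot's exponent:
  r0: exp(X1) + (1)·1 = 0 ⇒ exp(X1) = -1
  r1: exp(X2) + (2)·1 = 0 ⇒ exp(X2) = -2
  r2: exp(X4) + (0)·1 = 0 ⇒ exp(X4) = 0
Π_2 = X1^-1 · X2^-2 · X5

["-1", "-2", "0", "0", "1"]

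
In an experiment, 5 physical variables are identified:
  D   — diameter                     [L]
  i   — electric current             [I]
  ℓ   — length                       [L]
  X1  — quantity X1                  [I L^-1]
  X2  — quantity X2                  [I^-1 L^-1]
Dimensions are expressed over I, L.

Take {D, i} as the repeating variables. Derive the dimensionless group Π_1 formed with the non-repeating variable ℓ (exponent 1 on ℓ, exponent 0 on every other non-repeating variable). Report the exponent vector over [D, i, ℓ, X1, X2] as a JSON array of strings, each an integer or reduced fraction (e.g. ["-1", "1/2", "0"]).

Dimensional matrix (I×L by D×i×ℓ×X1×X2):
  I: [ 0  1  0  1 -1]
  L: [ 1  0  1 -1 -1]
Echelon form has 2 nonzero rows (pivots: D,i)
Repeat: D,i; free: ℓ,X1,X2
RREF:
  r0: [   1    0    1   -1   -1]
  r1: [   0    1    0    1   -1]
Fix exponent of ℓ at 1, X1 at 0, X2 at 0; solve each RREF row for its pivot's exponent:
  r0: exp(D) + (1)·1 = 0 ⇒ exp(D) = -1
  r1: exp(i) + (0)·1 = 0 ⇒ exp(i) = 0
Π_1 = D^-1 · ℓ

["-1", "0", "1", "0", "0"]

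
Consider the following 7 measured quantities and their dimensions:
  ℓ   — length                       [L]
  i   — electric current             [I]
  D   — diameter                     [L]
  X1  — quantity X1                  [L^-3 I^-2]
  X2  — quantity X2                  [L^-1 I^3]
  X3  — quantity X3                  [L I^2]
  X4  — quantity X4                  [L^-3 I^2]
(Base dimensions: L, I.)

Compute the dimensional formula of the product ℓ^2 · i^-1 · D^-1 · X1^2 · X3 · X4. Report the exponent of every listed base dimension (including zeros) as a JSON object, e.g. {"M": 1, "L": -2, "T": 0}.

{"L": -7, "I": -1}

Dimensional matrix (L×I by ℓ×i×D×X1×X2×X3×X4):
  L: [ 1  0  1 -3 -1  1 -3]
  I: [ 0  1  0 -2  3  2  2]
  [L]: (2)·1+(-1)·0+(-1)·1+(2)·-3+(1)·1+(1)·-3 = -7
  [I]: (2)·0+(-1)·1+(-1)·0+(2)·-2+(1)·2+(1)·2 = -1
⇒ L^-7 I^-1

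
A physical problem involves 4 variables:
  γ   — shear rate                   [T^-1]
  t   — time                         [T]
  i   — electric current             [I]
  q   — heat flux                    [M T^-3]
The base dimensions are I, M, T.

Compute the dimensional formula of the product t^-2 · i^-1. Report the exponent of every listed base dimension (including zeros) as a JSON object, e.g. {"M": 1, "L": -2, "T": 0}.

{"I": -1, "M": 0, "T": -2}

Write exponents as rows I,M,T / cols γ,t,i,q:
  I: [ 0  0  1  0]
  M: [ 0  0  0  1]
  T: [-1  1  0 -3]
  [I]: (-2)·0+(-1)·1 = -1
  [M]: (-2)·0+(-1)·0 = 0
  [T]: (-2)·1+(-1)·0 = -2
⇒ I^-1 T^-2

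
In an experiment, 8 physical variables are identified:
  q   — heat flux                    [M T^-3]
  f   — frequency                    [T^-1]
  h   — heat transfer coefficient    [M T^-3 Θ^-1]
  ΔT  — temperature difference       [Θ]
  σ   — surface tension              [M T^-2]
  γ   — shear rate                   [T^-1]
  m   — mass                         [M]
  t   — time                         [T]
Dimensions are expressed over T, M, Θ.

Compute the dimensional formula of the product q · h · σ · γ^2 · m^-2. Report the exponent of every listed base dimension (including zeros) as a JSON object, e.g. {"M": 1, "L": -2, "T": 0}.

{"T": -10, "M": 1, "Θ": -1}

Exponent matrix [T,M,Θ] × [q,f,h,ΔT,σ,γ,m,t]:
  T: [-3 -1 -3  0 -2 -1  0  1]
  M: [ 1  0  1  0  1  0  1  0]
  Θ: [ 0  0 -1  1  0  0  0  0]
  [T]: (1)·-3+(1)·-3+(1)·-2+(2)·-1+(-2)·0 = -10
  [M]: (1)·1+(1)·1+(1)·1+(2)·0+(-2)·1 = 1
  [Θ]: (1)·0+(1)·-1+(1)·0+(2)·0+(-2)·0 = -1
⇒ T^-10 M Θ^-1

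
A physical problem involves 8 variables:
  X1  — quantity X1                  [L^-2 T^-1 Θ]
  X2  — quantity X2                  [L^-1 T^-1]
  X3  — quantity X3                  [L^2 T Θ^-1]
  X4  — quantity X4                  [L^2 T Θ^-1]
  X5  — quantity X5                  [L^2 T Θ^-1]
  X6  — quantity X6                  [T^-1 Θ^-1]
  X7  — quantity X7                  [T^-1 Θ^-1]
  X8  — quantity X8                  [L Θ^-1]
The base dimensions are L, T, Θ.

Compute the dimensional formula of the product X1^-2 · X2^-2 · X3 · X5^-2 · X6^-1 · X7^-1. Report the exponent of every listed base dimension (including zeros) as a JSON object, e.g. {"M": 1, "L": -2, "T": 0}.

Write exponents as rows L,T,Θ / cols X1,X2,X3,X4,X5,X6,X7,X8:
  L: [-2 -1  2  2  2  0  0  1]
  T: [-1 -1  1  1  1 -1 -1  0]
  Θ: [ 1  0 -1 -1 -1 -1 -1 -1]
  [L]: (-2)·-2+(-2)·-1+(1)·2+(-2)·2+(-1)·0+(-1)·0 = 4
  [T]: (-2)·-1+(-2)·-1+(1)·1+(-2)·1+(-1)·-1+(-1)·-1 = 5
  [Θ]: (-2)·1+(-2)·0+(1)·-1+(-2)·-1+(-1)·-1+(-1)·-1 = 1
⇒ L^4 T^5 Θ

{"L": 4, "T": 5, "Θ": 1}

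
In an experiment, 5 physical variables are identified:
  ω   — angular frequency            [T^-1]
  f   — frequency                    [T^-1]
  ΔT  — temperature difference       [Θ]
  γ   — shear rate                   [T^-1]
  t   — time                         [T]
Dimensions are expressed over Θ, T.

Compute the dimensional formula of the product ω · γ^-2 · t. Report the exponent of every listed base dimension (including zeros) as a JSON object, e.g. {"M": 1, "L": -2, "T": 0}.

{"Θ": 0, "T": 2}

Exponent matrix [Θ,T] × [ω,f,ΔT,γ,t]:
  Θ: [ 0  0  1  0  0]
  T: [-1 -1  0 -1  1]
  [Θ]: (1)·0+(-2)·0+(1)·0 = 0
  [T]: (1)·-1+(-2)·-1+(1)·1 = 2
⇒ T^2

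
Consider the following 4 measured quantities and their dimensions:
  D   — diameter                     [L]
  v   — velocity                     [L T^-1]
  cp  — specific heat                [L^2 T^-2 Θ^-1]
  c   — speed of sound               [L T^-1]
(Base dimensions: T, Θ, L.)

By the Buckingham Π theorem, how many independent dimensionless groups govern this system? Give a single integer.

Dimensional matrix (T×Θ×L by D×v×cp×c):
  T: [ 0 -1 -2 -1]
  Θ: [ 0  0 -1  0]
  L: [ 1  1  2  1]
Echelon form has 3 nonzero rows (pivots: D,v,cp)
4 vars − rank 3 = 1 Π group

1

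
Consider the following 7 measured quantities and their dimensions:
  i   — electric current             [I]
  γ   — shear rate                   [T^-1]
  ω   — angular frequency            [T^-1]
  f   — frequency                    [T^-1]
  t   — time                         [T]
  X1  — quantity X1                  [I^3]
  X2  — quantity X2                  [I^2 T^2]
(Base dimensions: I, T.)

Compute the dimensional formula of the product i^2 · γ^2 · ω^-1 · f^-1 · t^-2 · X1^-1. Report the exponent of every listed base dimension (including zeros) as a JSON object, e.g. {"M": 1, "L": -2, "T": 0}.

{"I": -1, "T": -2}

Write exponents as rows I,T / cols i,γ,ω,f,t,X1,X2:
  I: [ 1  0  0  0  0  3  2]
  T: [ 0 -1 -1 -1  1  0  2]
  [I]: (2)·1+(2)·0+(-1)·0+(-1)·0+(-2)·0+(-1)·3 = -1
  [T]: (2)·0+(2)·-1+(-1)·-1+(-1)·-1+(-2)·1+(-1)·0 = -2
⇒ I^-1 T^-2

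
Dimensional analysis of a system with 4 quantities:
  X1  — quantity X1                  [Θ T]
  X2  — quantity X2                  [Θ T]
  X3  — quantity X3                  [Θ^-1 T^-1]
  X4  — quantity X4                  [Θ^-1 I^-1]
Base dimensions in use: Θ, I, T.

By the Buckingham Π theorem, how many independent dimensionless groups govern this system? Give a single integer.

2

Dimensional matrix (Θ×I×T by X1×X2×X3×X4):
  Θ: [ 1  1 -1 -1]
  I: [ 0  0  0 -1]
  T: [ 1  1 -1  0]
RREF → pivots at {X1,X4} ⇒ r = 2
n=4, r=2 ⇒ 2 dimensionless groups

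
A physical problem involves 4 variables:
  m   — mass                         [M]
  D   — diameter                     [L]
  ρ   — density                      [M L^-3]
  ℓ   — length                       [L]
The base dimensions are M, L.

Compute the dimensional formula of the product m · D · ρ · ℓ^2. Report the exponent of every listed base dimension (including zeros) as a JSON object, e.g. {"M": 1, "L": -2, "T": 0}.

{"M": 2, "L": 0}

Write exponents as rows M,L / cols m,D,ρ,ℓ:
  M: [ 1  0  1  0]
  L: [ 0  1 -3  1]
  [M]: (1)·1+(1)·0+(1)·1+(2)·0 = 2
  [L]: (1)·0+(1)·1+(1)·-3+(2)·1 = 0
⇒ M^2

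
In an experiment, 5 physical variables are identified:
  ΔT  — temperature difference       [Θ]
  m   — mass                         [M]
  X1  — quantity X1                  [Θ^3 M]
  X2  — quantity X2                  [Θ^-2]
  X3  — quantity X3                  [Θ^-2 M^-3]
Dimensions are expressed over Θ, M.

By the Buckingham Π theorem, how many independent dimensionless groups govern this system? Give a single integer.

3

Write exponents as rows Θ,M / cols ΔT,m,X1,X2,X3:
  Θ: [ 1  0  3 -2 -2]
  M: [ 0  1  1  0 -3]
RREF → pivots at {ΔT,m} ⇒ r = 2
5 vars − rank 2 = 3 Π groups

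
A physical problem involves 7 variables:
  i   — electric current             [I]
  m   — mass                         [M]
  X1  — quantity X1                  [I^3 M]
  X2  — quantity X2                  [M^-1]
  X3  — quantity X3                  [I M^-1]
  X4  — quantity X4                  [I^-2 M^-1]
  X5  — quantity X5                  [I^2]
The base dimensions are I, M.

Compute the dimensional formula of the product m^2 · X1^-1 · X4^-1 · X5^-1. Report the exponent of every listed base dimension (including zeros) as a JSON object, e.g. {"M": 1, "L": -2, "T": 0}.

Write exponents as rows I,M / cols i,m,X1,X2,X3,X4,X5:
  I: [ 1  0  3  0  1 -2  2]
  M: [ 0  1  1 -1 -1 -1  0]
  [I]: (2)·0+(-1)·3+(-1)·-2+(-1)·2 = -3
  [M]: (2)·1+(-1)·1+(-1)·-1+(-1)·0 = 2
⇒ I^-3 M^2

{"I": -3, "M": 2}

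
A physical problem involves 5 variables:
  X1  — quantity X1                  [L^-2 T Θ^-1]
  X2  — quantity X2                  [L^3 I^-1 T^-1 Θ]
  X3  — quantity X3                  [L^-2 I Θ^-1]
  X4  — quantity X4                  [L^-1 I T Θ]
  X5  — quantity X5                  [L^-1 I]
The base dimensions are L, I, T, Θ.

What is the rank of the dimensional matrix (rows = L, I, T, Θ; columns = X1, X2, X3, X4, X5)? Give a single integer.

3

Exponent matrix [L,I,T,Θ] × [X1,X2,X3,X4,X5]:
  L: [-2  3 -2 -1 -1]
  I: [ 0 -1  1  1  1]
  T: [ 1 -1  0  1  0]
  Θ: [-1  1 -1  1  0]
Echelon form has 3 nonzero rows (pivots: X1,X2,X3)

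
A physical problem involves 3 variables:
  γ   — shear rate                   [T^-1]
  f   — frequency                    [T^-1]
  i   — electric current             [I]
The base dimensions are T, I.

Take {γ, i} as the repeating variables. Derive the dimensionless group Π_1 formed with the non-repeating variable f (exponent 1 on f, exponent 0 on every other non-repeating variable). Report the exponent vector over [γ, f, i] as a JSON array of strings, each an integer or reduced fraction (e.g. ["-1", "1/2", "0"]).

["-1", "1", "0"]

Write exponents as rows T,I / cols γ,f,i:
  T: [-1 -1  0]
  I: [ 0  0  1]
RREF → pivots at {γ,i} ⇒ r = 2
Repeat: γ,i; free: f
RREF:
  r0: [   1    1    0]
  r1: [   0    0    1]
Fix exponent of f at 1; solve each RREF row for its pivot's exponent:
  r0: exp(γ) + (1)·1 = 0 ⇒ exp(γ) = -1
  r1: exp(i) + (0)·1 = 0 ⇒ exp(i) = 0
Π_1 = γ^-1 · f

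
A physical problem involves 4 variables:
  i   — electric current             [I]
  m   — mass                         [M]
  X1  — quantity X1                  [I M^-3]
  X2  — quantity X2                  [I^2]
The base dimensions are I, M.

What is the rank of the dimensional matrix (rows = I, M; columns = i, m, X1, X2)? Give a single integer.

Dimensional matrix (I×M by i×m×X1×X2):
  I: [ 1  0  1  2]
  M: [ 0  1 -3  0]
Row reduction gives pivot columns i,m; rank = 2

2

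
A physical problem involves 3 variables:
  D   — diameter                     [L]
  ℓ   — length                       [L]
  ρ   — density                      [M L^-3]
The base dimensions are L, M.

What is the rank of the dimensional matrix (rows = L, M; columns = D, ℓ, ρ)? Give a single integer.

Dimensional matrix (L×M by D×ℓ×ρ):
  L: [ 1  1 -3]
  M: [ 0  0  1]
Echelon form has 2 nonzero rows (pivots: D,ρ)

2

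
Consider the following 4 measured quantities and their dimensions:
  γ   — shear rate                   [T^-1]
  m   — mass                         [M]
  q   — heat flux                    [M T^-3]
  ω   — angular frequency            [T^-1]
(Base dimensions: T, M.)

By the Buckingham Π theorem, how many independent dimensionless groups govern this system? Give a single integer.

Exponent matrix [T,M] × [γ,m,q,ω]:
  T: [-1  0 -3 -1]
  M: [ 0  1  1  0]
Row reduction gives pivot columns γ,m; rank = 2
n=4, r=2 ⇒ 2 dimensionless groups

2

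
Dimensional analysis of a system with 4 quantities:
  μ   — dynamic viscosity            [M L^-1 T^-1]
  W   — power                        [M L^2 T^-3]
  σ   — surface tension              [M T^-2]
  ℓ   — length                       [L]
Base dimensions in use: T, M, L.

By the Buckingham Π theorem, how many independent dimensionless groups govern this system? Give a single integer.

Exponent matrix [T,M,L] × [μ,W,σ,ℓ]:
  T: [-1 -3 -2  0]
  M: [ 1  1  1  0]
  L: [-1  2  0  1]
Echelon form has 3 nonzero rows (pivots: μ,W,σ)
Π count = n − r = 4 − 3 = 1

1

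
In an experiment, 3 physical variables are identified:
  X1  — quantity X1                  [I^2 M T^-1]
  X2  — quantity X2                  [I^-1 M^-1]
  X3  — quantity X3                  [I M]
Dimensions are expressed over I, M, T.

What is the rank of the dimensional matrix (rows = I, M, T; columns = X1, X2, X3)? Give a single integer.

Write exponents as rows I,M,T / cols X1,X2,X3:
  I: [ 2 -1  1]
  M: [ 1 -1  1]
  T: [-1  0  0]
Row reduction gives pivot columns X1,X2; rank = 2

2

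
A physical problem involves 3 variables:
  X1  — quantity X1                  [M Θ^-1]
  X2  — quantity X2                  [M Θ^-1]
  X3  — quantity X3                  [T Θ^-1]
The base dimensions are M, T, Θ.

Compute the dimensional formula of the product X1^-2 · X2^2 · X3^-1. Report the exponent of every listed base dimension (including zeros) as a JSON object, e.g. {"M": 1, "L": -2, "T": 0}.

Dimensional matrix (M×T×Θ by X1×X2×X3):
  M: [ 1  1  0]
  T: [ 0  0  1]
  Θ: [-1 -1 -1]
  [M]: (-2)·1+(2)·1+(-1)·0 = 0
  [T]: (-2)·0+(2)·0+(-1)·1 = -1
  [Θ]: (-2)·-1+(2)·-1+(-1)·-1 = 1
⇒ T^-1 Θ

{"M": 0, "T": -1, "Θ": 1}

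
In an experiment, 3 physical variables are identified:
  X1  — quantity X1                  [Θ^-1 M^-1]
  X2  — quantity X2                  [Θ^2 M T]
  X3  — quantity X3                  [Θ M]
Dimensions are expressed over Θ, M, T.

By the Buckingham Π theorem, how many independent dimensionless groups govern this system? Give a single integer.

1

Exponent matrix [Θ,M,T] × [X1,X2,X3]:
  Θ: [-1  2  1]
  M: [-1  1  1]
  T: [ 0  1  0]
Row reduction gives pivot columns X1,X2; rank = 2
n=3, r=2 ⇒ 1 dimensionless group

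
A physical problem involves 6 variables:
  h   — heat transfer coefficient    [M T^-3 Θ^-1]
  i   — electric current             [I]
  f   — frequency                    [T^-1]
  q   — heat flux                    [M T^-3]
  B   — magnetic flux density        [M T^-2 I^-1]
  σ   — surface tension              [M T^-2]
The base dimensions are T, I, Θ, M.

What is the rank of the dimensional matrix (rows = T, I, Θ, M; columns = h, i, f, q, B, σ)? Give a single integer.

4

Write exponents as rows T,I,Θ,M / cols h,i,f,q,B,σ:
  T: [-3  0 -1 -3 -2 -2]
  I: [ 0  1  0  0 -1  0]
  Θ: [-1  0  0  0  0  0]
  M: [ 1  0  0  1  1  1]
RREF → pivots at {h,i,f,q} ⇒ r = 4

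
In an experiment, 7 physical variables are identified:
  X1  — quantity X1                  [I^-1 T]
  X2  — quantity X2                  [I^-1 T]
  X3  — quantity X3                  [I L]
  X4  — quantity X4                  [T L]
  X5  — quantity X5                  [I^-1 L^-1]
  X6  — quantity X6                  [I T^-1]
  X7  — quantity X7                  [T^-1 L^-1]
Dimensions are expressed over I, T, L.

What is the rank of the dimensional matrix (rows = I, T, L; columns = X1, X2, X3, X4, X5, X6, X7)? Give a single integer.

Dimensional matrix (I×T×L by X1×X2×X3×X4×X5×X6×X7):
  I: [-1 -1  1  0 -1  1  0]
  T: [ 1  1  0  1  0 -1 -1]
  L: [ 0  0  1  1 -1  0 -1]
Echelon form has 2 nonzero rows (pivots: X1,X3)

2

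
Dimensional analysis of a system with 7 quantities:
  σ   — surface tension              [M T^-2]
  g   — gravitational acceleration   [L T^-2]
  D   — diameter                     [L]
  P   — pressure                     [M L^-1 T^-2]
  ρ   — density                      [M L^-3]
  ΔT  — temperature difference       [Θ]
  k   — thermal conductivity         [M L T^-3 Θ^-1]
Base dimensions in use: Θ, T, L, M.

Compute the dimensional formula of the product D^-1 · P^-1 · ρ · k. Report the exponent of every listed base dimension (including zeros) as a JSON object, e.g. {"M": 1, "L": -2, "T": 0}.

{"Θ": -1, "T": -1, "L": -2, "M": 1}

Dimensional matrix (Θ×T×L×M by σ×g×D×P×ρ×ΔT×k):
  Θ: [ 0  0  0  0  0  1 -1]
  T: [-2 -2  0 -2  0  0 -3]
  L: [ 0  1  1 -1 -3  0  1]
  M: [ 1  0  0  1  1  0  1]
  [Θ]: (-1)·0+(-1)·0+(1)·0+(1)·-1 = -1
  [T]: (-1)·0+(-1)·-2+(1)·0+(1)·-3 = -1
  [L]: (-1)·1+(-1)·-1+(1)·-3+(1)·1 = -2
  [M]: (-1)·0+(-1)·1+(1)·1+(1)·1 = 1
⇒ Θ^-1 T^-1 L^-2 M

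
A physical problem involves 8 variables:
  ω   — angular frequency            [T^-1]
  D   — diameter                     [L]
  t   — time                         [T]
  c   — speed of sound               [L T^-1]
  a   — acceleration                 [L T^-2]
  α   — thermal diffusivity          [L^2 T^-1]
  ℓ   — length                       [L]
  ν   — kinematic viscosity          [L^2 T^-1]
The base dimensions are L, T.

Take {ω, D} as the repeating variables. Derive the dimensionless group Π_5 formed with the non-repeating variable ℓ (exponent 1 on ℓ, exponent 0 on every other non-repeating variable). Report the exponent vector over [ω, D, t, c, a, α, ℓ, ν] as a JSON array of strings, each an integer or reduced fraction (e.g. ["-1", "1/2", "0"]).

["0", "-1", "0", "0", "0", "0", "1", "0"]

Exponent matrix [L,T] × [ω,D,t,c,a,α,ℓ,ν]:
  L: [ 0  1  0  1  1  2  1  2]
  T: [-1  0  1 -1 -2 -1  0 -1]
RREF → pivots at {ω,D} ⇒ r = 2
Repeat: ω,D; free: t,c,a,α,ℓ,ν
RREF:
  r0: [   1    0   -1    1    2    1    0    1]
  r1: [   0    1    0    1    1    2    1    2]
Fix exponent of ℓ at 1, t at 0, c at 0, a at 0, α at 0, ν at 0; solve each RREF row for its pivot's exponent:
  r0: exp(ω) + (0)·1 = 0 ⇒ exp(ω) = 0
  r1: exp(D) + (1)·1 = 0 ⇒ exp(D) = -1
Π_5 = D^-1 · ℓ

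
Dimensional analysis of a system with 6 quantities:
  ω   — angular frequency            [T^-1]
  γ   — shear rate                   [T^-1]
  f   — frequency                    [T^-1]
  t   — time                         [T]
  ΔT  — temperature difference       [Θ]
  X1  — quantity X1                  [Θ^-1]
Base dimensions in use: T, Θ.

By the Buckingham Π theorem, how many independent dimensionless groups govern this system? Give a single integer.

4

Exponent matrix [T,Θ] × [ω,γ,f,t,ΔT,X1]:
  T: [-1 -1 -1  1  0  0]
  Θ: [ 0  0  0  0  1 -1]
Echelon form has 2 nonzero rows (pivots: ω,ΔT)
6 vars − rank 2 = 4 Π groups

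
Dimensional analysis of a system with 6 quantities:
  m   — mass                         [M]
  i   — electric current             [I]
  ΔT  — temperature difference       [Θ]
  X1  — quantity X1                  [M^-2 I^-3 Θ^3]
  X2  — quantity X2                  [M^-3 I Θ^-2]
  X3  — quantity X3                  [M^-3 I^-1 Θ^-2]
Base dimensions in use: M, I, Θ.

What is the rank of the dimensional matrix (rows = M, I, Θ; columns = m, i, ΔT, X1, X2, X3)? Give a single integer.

Exponent matrix [M,I,Θ] × [m,i,ΔT,X1,X2,X3]:
  M: [ 1  0  0 -2 -3 -3]
  I: [ 0  1  0 -3  1 -1]
  Θ: [ 0  0  1  3 -2 -2]
Row reduction gives pivot columns m,i,ΔT; rank = 3

3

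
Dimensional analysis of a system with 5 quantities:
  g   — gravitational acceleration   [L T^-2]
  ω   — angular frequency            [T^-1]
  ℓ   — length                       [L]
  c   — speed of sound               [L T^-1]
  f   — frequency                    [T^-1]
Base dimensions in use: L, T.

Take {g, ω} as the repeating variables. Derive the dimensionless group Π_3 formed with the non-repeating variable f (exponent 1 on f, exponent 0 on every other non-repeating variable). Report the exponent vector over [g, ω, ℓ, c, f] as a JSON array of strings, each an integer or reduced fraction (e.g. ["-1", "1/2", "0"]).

["0", "-1", "0", "0", "1"]

Write exponents as rows L,T / cols g,ω,ℓ,c,f:
  L: [ 1  0  1  1  0]
  T: [-2 -1  0 -1 -1]
RREF → pivots at {g,ω} ⇒ r = 2
Pivot set = {g,ω}, free = {ℓ,c,f}
RREF:
  r0: [   1    0    1    1    0]
  r1: [   0    1   -2   -1    1]
Fix exponent of f at 1, ℓ at 0, c at 0; solve each RREF row for its pivot's exponent:
  r0: exp(g) + (0)·1 = 0 ⇒ exp(g) = 0
  r1: exp(ω) + (1)·1 = 0 ⇒ exp(ω) = -1
Π_3 = ω^-1 · f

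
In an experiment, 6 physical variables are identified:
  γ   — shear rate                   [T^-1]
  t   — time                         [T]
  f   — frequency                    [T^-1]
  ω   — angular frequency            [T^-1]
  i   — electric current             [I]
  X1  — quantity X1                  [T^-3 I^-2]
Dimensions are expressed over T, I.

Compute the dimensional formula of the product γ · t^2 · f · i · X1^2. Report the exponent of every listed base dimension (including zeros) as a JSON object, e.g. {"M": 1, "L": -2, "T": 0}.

Exponent matrix [T,I] × [γ,t,f,ω,i,X1]:
  T: [-1  1 -1 -1  0 -3]
  I: [ 0  0  0  0  1 -2]
  [T]: (1)·-1+(2)·1+(1)·-1+(1)·0+(2)·-3 = -6
  [I]: (1)·0+(2)·0+(1)·0+(1)·1+(2)·-2 = -3
⇒ T^-6 I^-3

{"T": -6, "I": -3}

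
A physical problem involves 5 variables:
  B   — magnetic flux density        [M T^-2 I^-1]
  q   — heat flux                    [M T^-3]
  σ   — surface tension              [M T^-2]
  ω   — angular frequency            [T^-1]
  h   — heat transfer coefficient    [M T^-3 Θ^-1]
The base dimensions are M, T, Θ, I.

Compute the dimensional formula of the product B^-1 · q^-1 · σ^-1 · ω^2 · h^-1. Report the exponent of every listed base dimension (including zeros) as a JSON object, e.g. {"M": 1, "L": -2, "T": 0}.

Exponent matrix [M,T,Θ,I] × [B,q,σ,ω,h]:
  M: [ 1  1  1  0  1]
  T: [-2 -3 -2 -1 -3]
  Θ: [ 0  0  0  0 -1]
  I: [-1  0  0  0  0]
  [M]: (-1)·1+(-1)·1+(-1)·1+(2)·0+(-1)·1 = -4
  [T]: (-1)·-2+(-1)·-3+(-1)·-2+(2)·-1+(-1)·-3 = 8
  [Θ]: (-1)·0+(-1)·0+(-1)·0+(2)·0+(-1)·-1 = 1
  [I]: (-1)·-1+(-1)·0+(-1)·0+(2)·0+(-1)·0 = 1
⇒ M^-4 T^8 Θ I

{"M": -4, "T": 8, "Θ": 1, "I": 1}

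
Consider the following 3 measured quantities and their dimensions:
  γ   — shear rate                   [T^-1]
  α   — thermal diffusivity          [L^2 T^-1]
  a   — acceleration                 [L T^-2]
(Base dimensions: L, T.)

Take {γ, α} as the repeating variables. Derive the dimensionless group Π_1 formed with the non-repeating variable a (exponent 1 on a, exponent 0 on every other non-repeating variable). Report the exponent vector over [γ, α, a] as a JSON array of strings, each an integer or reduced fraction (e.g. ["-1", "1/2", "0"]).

Write exponents as rows L,T / cols γ,α,a:
  L: [ 0  2  1]
  T: [-1 -1 -2]
RREF → pivots at {γ,α} ⇒ r = 2
Repeat: γ,α; free: a
RREF:
  r0: [   1    0  3/2]
  r1: [   0    1  1/2]
Fix exponent of a at 1; solve each RREF row for its pivot's exponent:
  r0: exp(γ) + (3/2)·1 = 0 ⇒ exp(γ) = -3/2
  r1: exp(α) + (1/2)·1 = 0 ⇒ exp(α) = -1/2
Π_1 = γ^(-3/2) · α^(-1/2) · a

["-3/2", "-1/2", "1"]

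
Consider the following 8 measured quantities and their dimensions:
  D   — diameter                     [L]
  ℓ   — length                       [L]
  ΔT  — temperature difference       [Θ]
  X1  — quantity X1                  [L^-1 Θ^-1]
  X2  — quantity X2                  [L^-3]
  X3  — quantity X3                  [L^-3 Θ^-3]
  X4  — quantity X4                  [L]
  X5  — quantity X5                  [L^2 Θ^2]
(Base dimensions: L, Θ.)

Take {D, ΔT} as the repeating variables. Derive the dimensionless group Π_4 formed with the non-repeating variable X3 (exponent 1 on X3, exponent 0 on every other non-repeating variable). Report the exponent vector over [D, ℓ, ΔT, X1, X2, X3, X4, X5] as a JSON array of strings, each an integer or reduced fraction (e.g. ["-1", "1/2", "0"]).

Exponent matrix [L,Θ] × [D,ℓ,ΔT,X1,X2,X3,X4,X5]:
  L: [ 1  1  0 -1 -3 -3  1  2]
  Θ: [ 0  0  1 -1  0 -3  0  2]
Row reduction gives pivot columns D,ΔT; rank = 2
Pivot set = {D,ΔT}, free = {ℓ,X1,X2,X3,X4,X5}
RREF:
  r0: [   1    1    0   -1   -3   -3    1    2]
  r1: [   0    0    1   -1    0   -3    0    2]
Fix exponent of X3 at 1, ℓ at 0, X1 at 0, X2 at 0, X4 at 0, X5 at 0; solve each RREF row for its pivot's exponent:
  r0: exp(D) + (-3)·1 = 0 ⇒ exp(D) = 3
  r1: exp(ΔT) + (-3)·1 = 0 ⇒ exp(ΔT) = 3
Π_4 = D^3 · ΔT^3 · X3

["3", "0", "3", "0", "0", "1", "0", "0"]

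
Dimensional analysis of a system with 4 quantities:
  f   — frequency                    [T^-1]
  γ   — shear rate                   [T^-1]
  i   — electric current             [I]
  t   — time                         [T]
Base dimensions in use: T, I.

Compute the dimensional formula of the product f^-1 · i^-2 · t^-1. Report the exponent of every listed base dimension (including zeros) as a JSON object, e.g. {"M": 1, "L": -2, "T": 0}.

{"T": 0, "I": -2}

Exponent matrix [T,I] × [f,γ,i,t]:
  T: [-1 -1  0  1]
  I: [ 0  0  1  0]
  [T]: (-1)·-1+(-2)·0+(-1)·1 = 0
  [I]: (-1)·0+(-2)·1+(-1)·0 = -2
⇒ I^-2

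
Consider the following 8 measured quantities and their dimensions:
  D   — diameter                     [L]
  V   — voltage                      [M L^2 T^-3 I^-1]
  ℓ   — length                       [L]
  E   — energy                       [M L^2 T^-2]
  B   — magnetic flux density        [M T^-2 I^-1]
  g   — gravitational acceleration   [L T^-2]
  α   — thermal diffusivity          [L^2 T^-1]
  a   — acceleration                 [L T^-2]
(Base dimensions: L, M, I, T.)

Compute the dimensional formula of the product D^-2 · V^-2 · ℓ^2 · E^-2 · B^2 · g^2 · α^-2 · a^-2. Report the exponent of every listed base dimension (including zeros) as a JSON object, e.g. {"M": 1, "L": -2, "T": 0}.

{"L": -12, "M": -2, "I": 0, "T": 8}

Exponent matrix [L,M,I,T] × [D,V,ℓ,E,B,g,α,a]:
  L: [ 1  2  1  2  0  1  2  1]
  M: [ 0  1  0  1  1  0  0  0]
  I: [ 0 -1  0  0 -1  0  0  0]
  T: [ 0 -3  0 -2 -2 -2 -1 -2]
  [L]: (-2)·1+(-2)·2+(2)·1+(-2)·2+(2)·0+(2)·1+(-2)·2+(-2)·1 = -12
  [M]: (-2)·0+(-2)·1+(2)·0+(-2)·1+(2)·1+(2)·0+(-2)·0+(-2)·0 = -2
  [I]: (-2)·0+(-2)·-1+(2)·0+(-2)·0+(2)·-1+(2)·0+(-2)·0+(-2)·0 = 0
  [T]: (-2)·0+(-2)·-3+(2)·0+(-2)·-2+(2)·-2+(2)·-2+(-2)·-1+(-2)·-2 = 8
⇒ L^-12 M^-2 T^8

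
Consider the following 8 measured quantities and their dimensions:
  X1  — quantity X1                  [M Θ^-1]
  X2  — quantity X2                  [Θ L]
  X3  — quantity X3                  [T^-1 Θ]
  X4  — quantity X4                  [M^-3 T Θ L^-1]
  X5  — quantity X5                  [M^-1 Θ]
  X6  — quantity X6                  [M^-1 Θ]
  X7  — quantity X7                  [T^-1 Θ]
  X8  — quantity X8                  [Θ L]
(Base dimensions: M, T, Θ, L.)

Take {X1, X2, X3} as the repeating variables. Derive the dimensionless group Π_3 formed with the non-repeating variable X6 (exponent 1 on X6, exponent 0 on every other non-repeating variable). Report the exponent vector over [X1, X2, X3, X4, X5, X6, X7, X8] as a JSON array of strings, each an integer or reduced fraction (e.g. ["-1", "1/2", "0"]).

["1", "0", "0", "0", "0", "1", "0", "0"]

Write exponents as rows M,T,Θ,L / cols X1,X2,X3,X4,X5,X6,X7,X8:
  M: [ 1  0  0 -3 -1 -1  0  0]
  T: [ 0  0 -1  1  0  0 -1  0]
  Θ: [-1  1  1  1  1  1  1  1]
  L: [ 0  1  0 -1  0  0  0  1]
Echelon form has 3 nonzero rows (pivots: X1,X2,X3)
Pivot set = {X1,X2,X3}, free = {X4,X5,X6,X7,X8}
RREF:
  r0: [   1    0    0   -3   -1   -1    0    0]
  r1: [   0    1    0   -1    0    0    0    1]
  r2: [   0    0    1   -1    0    0    1    0]
  r3: [   0    0    0    0    0    0    0    0]
Fix exponent of X6 at 1, X4 at 0, X5 at 0, X7 at 0, X8 at 0; solve each RREF row for its pivot's exponent:
  r0: exp(X1) + (-1)·1 = 0 ⇒ exp(X1) = 1
  r1: exp(X2) + (0)·1 = 0 ⇒ exp(X2) = 0
  r2: exp(X3) + (0)·1 = 0 ⇒ exp(X3) = 0
Π_3 = X1 · X6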